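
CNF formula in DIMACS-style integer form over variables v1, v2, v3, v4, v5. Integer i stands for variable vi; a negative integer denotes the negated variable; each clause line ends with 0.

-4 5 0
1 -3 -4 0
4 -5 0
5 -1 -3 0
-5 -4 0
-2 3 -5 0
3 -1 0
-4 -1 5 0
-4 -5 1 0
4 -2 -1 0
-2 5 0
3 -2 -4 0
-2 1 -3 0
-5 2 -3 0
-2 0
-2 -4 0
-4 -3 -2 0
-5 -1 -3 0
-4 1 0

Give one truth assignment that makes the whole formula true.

Unit propagation: (¬v2) forces v2 = False.
Try v1 = False.
  then v4 is forced to False.
  then v5 is forced to False.
v3 is now unconstrained; take v3 = False.
Every clause has at least one true literal under this assignment.

v1 = 0, v2 = 0, v3 = 0, v4 = 0, v5 = 0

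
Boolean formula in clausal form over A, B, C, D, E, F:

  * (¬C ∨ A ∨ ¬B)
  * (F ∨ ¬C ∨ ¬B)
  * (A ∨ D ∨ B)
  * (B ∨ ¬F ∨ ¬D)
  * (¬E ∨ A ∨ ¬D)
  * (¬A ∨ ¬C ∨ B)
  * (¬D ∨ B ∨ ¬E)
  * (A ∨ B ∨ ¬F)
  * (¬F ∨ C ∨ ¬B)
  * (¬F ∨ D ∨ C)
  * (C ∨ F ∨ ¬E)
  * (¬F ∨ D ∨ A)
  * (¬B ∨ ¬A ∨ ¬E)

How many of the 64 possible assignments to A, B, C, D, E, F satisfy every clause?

Case analysis on B and A:
  B=1, A=1: remaining (C,D,E,F) ∈ {(0,0,0,0); (0,1,0,0); (1,0,0,1); (1,1,0,1)} — 4.
  B=1, A=0: remaining (C,D,E,F) ∈ {(0,0,0,0); (0,1,0,0)} — 2.
  B=0, A=1: remaining (C,D,E,F) ∈ {(0,0,0,0); (0,1,0,0)} — 2.
  B=0, A=0: remaining (C,D,E,F) ∈ {(0,1,0,0); (1,1,0,0)} — 2.
Total: 4 + 2 + 2 + 2 = 10.

10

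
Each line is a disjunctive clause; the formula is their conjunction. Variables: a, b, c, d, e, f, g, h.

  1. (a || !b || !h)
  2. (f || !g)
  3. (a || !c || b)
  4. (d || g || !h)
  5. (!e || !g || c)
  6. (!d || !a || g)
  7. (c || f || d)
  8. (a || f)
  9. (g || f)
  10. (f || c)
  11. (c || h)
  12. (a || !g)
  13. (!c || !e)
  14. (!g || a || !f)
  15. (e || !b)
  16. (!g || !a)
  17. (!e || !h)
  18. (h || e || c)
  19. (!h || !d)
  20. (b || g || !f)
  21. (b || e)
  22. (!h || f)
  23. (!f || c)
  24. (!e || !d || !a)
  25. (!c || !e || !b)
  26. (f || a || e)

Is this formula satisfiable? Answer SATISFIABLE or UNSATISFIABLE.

f = True:
  propagation gives c=True, e=False, b=False; an empty clause results — contradiction.
f = False:
  propagation gives g=False; an empty clause results — contradiction.
Every branch closes, so no satisfying assignment exists.

UNSATISFIABLE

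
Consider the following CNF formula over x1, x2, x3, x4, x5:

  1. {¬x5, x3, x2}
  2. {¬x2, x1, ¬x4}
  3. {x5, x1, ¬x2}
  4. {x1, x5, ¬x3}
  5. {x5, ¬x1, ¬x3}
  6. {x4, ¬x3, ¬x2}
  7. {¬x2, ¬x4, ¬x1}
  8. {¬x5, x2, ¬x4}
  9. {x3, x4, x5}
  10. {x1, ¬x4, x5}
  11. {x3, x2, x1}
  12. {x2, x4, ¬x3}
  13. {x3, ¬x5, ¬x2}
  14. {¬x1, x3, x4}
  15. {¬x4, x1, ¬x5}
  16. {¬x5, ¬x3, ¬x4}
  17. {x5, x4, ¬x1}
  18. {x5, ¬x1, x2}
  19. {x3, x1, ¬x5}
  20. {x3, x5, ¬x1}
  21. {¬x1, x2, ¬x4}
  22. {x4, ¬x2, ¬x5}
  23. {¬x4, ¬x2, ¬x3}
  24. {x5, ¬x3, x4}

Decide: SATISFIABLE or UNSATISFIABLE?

UNSATISFIABLE

x5 = True:
  x2 = True:
    propagation gives x3=True, x4=True; an empty clause results — contradiction.
  x2 = False:
    propagation gives x3=True, x4=False; an empty clause results — contradiction.
x5 = False:
  x1 = True:
    propagation gives x3=False; an empty clause results — contradiction.
  x1 = False:
    propagation gives x2=False, x3=False; an empty clause results — contradiction.
Every branch closes, so no satisfying assignment exists.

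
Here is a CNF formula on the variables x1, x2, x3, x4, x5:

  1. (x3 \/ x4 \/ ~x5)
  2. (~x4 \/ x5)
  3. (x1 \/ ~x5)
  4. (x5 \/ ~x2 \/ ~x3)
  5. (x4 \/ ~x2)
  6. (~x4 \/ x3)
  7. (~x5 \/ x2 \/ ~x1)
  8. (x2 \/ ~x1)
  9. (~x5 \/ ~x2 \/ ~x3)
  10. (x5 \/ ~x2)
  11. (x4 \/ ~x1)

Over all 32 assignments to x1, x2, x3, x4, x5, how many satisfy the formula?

The models are:
  x1=F x2=F x3=F x4=F x5=F
  x1=F x2=F x3=T x4=F x5=F
That's 2 in total.

2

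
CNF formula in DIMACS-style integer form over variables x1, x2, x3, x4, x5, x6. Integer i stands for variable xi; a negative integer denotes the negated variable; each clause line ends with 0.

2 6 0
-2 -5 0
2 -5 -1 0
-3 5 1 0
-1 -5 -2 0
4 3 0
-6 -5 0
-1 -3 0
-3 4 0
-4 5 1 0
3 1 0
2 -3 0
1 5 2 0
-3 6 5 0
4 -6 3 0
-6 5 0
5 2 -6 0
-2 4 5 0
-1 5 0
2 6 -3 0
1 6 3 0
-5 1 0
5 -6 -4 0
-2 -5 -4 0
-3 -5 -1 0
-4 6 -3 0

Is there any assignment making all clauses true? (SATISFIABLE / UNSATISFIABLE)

UNSATISFIABLE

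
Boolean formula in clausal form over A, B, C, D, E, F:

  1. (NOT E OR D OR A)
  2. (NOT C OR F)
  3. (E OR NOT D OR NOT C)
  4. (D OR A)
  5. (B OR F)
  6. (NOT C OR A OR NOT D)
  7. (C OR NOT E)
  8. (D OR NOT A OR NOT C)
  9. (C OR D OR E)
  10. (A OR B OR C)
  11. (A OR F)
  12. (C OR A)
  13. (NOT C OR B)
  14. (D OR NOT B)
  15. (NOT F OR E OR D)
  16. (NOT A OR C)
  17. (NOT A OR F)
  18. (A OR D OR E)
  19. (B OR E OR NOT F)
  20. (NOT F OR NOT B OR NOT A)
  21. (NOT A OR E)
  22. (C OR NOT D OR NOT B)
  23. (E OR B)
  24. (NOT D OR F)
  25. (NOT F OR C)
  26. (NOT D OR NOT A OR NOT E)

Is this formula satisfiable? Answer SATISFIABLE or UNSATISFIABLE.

UNSATISFIABLE

A = True:
  propagation gives C=True, F=True, D=True, E=True; an empty clause results — contradiction.
A = False:
  propagation gives D=True, C=False; an empty clause results — contradiction.
Every branch closes, so no satisfying assignment exists.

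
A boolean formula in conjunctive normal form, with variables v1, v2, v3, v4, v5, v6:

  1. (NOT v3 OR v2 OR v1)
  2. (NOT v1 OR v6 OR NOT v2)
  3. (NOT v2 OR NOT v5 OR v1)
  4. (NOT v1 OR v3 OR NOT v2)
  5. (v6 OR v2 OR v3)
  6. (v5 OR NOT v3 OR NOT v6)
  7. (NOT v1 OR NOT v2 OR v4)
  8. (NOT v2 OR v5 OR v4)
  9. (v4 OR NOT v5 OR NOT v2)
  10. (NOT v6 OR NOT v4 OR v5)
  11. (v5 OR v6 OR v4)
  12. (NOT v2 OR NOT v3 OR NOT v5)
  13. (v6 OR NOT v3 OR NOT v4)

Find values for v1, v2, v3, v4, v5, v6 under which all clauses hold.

v1 = False, v2 = False, v3 = False, v4 = True, v5 = True, v6 = True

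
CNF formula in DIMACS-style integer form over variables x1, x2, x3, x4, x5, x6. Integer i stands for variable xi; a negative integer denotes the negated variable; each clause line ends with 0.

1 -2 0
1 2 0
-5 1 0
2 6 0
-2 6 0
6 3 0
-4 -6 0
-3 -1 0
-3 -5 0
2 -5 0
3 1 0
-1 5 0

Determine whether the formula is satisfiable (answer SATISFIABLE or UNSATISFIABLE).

SATISFIABLE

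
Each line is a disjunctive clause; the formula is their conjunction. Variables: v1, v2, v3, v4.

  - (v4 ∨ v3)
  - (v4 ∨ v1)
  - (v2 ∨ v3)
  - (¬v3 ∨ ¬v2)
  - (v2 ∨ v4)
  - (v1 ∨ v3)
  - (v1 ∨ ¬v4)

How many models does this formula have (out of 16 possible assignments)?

Satisfying assignments:
  v1=T v2=F v3=T v4=T
  v1=T v2=T v3=F v4=T
Count: 2.

2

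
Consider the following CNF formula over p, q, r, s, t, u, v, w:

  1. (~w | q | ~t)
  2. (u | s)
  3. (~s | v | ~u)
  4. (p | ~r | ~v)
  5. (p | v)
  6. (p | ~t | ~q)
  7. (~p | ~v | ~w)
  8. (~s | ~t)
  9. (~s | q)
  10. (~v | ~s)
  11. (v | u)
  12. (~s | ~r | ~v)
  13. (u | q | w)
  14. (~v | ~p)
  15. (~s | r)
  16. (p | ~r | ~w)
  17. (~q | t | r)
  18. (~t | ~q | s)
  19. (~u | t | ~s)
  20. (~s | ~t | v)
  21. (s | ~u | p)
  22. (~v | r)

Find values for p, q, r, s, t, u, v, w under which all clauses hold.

p=T  q=F  r=F  s=F  t=F  u=T  v=F  w=T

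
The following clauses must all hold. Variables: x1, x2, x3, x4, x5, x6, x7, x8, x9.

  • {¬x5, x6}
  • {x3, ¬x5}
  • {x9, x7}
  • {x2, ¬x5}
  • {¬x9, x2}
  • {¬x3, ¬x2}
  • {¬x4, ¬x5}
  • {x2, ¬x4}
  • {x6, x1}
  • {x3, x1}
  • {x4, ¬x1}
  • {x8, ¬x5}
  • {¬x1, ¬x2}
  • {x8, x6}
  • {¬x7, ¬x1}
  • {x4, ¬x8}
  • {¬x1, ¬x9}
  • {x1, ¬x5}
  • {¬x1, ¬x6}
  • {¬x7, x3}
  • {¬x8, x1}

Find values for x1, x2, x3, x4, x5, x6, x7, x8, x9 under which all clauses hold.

x1=False, x2=False, x3=True, x4=False, x5=False, x6=True, x7=True, x8=False, x9=False

Check each clause:
  1. {x6, ¬x5} — ¬x5 is true.
  2. {x3, ¬x5} — x3 is true.
  3. {x9, x7} — x7 is true.
  4. {¬x5, x2} — ¬x5 is true.
  5. {x2, ¬x9} — ¬x9 is true.
  6. {¬x2, ¬x3} — ¬x2 is true.
  7. {¬x5, ¬x4} — ¬x5 is true.
  8. {¬x4, x2} — ¬x4 is true.
  9. {x1, x6} — x6 is true.
  10. {x3, x1} — x3 is true.
  11. {¬x1, x4} — ¬x1 is true.
  12. {x8, ¬x5} — ¬x5 is true.
  13. {¬x2, ¬x1} — ¬x2 is true.
  14. {x6, x8} — x6 is true.
  15. {¬x1, ¬x7} — ¬x1 is true.
  16. {x4, ¬x8} — ¬x8 is true.
  17. {¬x9, ¬x1} — ¬x1 is true.
  18. {¬x5, x1} — ¬x5 is true.
  19. {¬x6, ¬x1} — ¬x1 is true.
  20. {¬x7, x3} — x3 is true.
  21. {x1, ¬x8} — ¬x8 is true.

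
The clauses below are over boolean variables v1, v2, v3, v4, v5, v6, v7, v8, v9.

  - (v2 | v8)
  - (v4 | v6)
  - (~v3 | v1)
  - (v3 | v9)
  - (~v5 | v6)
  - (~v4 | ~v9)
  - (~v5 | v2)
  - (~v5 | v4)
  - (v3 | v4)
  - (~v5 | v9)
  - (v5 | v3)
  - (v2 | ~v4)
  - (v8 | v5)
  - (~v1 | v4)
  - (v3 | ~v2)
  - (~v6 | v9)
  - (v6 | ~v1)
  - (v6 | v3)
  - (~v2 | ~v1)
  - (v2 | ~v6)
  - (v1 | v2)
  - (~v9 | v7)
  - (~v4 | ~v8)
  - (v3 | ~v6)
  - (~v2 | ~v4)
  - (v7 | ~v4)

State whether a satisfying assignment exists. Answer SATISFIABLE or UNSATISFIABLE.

v4 = True:
  propagation gives v9=False, v3=True, v1=True, v5=False; an empty clause results — contradiction.
v4 = False:
  propagation gives v6=True, v5=False, v3=True, v1=True; an empty clause results — contradiction.
Every branch closes, so no satisfying assignment exists.

UNSATISFIABLE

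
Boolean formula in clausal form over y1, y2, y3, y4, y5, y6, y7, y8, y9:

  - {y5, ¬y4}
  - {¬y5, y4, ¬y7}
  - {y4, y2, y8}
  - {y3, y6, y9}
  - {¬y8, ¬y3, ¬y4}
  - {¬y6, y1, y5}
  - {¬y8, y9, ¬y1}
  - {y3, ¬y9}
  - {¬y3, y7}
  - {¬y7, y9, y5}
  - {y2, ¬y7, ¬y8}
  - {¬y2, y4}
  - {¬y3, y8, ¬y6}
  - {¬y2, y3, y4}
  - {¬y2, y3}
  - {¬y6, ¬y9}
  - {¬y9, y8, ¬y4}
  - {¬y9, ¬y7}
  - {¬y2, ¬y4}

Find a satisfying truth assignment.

Set y1 = True and propagate.
Set y2 = False and propagate.
The remaining clauses are satisfied by y3 = False, y4 = True, y5 = True, y6 = True, y7 = True, y8 = False, y9 = False.
Every clause has at least one true literal under this assignment.

y1=1, y2=0, y3=0, y4=1, y5=1, y6=1, y7=1, y8=0, y9=0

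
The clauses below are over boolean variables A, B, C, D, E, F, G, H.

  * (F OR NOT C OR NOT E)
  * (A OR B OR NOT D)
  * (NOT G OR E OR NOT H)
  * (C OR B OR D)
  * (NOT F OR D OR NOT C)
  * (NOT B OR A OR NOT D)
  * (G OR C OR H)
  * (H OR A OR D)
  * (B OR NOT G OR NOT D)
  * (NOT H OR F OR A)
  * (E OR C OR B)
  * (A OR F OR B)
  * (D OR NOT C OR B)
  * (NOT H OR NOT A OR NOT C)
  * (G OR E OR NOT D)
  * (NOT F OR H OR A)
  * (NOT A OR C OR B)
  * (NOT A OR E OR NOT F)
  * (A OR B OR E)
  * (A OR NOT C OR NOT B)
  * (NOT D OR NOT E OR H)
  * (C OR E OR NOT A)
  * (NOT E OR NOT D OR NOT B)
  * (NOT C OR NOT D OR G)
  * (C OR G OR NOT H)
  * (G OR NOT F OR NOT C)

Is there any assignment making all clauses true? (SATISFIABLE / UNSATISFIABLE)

SATISFIABLE

Set A = False and propagate.
The remaining clauses are satisfied by B = True, C = False, D = False, E = True, F = True, G = True, H = True.
Every clause has at least one true literal under this assignment.
So A=False, B=True, C=False, D=False, E=True, F=True, G=True, H=True is a satisfying assignment.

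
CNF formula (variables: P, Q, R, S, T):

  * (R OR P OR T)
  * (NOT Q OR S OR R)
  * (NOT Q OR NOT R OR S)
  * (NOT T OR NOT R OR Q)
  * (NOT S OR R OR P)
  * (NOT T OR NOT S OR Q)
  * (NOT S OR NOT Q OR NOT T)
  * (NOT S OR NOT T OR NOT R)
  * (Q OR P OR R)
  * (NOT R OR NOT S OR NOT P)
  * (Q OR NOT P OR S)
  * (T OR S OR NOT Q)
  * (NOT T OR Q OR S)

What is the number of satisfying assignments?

5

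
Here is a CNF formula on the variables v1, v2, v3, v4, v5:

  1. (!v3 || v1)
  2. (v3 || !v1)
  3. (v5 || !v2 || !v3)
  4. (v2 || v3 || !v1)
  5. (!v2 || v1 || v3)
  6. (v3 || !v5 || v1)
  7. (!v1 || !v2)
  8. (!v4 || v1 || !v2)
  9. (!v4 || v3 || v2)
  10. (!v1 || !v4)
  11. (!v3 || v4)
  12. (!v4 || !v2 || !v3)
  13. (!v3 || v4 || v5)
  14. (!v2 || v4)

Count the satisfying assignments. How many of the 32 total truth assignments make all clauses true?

1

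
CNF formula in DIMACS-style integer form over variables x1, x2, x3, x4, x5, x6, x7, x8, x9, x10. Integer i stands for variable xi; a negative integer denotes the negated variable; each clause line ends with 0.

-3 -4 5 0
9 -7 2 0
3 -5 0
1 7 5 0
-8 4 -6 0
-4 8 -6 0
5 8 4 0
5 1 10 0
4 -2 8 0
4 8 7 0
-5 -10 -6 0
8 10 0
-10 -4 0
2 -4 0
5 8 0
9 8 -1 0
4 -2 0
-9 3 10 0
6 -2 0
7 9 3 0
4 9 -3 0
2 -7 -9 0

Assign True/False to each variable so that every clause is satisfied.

x1=T, x2=F, x3=T, x4=F, x5=F, x6=F, x7=F, x8=T, x9=T, x10=F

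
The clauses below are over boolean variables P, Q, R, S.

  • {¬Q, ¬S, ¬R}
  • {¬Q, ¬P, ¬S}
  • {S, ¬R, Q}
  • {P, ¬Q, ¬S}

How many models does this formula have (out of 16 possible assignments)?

10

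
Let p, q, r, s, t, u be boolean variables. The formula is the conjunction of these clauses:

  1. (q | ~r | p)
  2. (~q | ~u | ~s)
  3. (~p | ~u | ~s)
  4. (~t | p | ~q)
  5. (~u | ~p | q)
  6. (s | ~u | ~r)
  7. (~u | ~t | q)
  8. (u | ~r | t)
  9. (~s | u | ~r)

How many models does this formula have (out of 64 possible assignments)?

21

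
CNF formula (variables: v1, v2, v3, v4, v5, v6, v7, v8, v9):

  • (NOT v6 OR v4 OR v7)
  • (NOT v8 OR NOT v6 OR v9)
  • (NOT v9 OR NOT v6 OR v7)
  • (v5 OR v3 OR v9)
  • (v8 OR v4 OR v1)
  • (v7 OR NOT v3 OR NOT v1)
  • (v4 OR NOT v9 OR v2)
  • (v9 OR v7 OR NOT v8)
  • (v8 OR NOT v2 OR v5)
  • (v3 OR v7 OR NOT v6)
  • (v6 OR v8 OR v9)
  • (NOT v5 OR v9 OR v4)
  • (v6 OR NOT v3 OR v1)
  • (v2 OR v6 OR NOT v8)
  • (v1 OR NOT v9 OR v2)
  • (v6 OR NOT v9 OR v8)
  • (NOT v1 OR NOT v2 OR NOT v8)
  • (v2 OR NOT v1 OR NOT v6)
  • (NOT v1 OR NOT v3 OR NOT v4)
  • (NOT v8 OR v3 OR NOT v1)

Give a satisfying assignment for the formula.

v1=False, v2=True, v3=False, v4=False, v5=True, v6=False, v7=True, v8=True, v9=True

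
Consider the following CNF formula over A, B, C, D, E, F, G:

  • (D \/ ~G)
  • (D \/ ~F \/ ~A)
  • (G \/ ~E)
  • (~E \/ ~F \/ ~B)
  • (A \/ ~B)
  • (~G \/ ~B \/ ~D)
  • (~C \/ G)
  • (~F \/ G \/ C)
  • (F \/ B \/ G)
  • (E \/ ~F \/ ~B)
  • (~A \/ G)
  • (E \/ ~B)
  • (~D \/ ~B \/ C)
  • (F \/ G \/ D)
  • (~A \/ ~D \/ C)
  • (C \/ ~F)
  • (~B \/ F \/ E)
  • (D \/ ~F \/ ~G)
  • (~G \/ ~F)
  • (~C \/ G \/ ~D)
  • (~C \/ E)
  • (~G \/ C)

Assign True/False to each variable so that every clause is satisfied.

A=F, B=F, C=T, D=T, E=T, F=F, G=T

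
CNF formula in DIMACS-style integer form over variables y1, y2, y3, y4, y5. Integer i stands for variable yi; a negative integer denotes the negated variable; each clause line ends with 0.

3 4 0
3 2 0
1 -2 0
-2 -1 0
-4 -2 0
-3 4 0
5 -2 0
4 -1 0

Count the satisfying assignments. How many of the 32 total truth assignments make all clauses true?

4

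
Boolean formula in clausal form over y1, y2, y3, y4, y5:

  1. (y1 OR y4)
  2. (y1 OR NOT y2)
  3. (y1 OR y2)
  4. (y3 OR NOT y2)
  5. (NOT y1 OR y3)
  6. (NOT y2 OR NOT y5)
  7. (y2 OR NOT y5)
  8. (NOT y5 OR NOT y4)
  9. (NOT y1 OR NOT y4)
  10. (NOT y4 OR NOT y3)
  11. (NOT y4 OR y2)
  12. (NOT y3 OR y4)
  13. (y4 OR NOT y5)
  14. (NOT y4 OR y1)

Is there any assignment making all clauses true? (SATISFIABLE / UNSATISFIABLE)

UNSATISFIABLE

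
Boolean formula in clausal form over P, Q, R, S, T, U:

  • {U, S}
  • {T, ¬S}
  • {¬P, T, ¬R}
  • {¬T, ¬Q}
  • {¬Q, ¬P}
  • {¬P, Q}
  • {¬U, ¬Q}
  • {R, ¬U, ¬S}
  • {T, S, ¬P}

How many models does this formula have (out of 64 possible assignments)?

7

The models are:
  P=F Q=F R=F S=F T=F U=T
  P=F Q=F R=F S=F T=T U=T
  P=F Q=F R=F S=T T=T U=F
  P=F Q=F R=T S=F T=F U=T
  P=F Q=F R=T S=F T=T U=T
  P=F Q=F R=T S=T T=T U=F
  P=F Q=F R=T S=T T=T U=T
Count: 7.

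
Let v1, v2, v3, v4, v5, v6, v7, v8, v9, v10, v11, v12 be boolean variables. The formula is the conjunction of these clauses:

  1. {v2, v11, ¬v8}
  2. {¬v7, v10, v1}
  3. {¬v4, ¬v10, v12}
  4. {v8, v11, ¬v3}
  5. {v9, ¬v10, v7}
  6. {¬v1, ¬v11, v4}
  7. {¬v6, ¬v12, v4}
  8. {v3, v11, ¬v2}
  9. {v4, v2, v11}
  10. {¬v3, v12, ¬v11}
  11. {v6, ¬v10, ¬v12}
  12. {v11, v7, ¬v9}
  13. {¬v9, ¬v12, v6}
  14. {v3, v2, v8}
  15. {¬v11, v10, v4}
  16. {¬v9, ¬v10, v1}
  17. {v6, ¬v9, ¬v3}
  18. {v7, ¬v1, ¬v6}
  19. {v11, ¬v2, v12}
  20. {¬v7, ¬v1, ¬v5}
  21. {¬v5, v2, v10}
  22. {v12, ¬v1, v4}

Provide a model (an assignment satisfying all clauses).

v5 occurs only negated in the remaining clauses — set v5 = False.
Branch on v1: take v1 = False.
Set v2 = False and propagate.
The remaining clauses are satisfied by v3 = True, v4 = True, v6 = True, v7 = False, v8 = False, v9 = True, v10 = False, v11 = True, v12 = True.
Every clause has at least one true literal under this assignment.

v1=0, v2=0, v3=1, v4=1, v5=0, v6=1, v7=0, v8=0, v9=1, v10=0, v11=1, v12=1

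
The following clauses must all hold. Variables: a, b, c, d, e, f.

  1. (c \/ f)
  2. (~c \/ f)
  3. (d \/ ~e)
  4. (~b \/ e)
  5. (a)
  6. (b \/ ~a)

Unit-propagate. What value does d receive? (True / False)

Unit clause (a) sets a = True.
From (b \/ ~a) and a = True: b = True.
(~b \/ e): since b = True, the clause reduces to (e). e = True.
In (d \/ ~e), ~e is now false; d must hold, so d = True.

True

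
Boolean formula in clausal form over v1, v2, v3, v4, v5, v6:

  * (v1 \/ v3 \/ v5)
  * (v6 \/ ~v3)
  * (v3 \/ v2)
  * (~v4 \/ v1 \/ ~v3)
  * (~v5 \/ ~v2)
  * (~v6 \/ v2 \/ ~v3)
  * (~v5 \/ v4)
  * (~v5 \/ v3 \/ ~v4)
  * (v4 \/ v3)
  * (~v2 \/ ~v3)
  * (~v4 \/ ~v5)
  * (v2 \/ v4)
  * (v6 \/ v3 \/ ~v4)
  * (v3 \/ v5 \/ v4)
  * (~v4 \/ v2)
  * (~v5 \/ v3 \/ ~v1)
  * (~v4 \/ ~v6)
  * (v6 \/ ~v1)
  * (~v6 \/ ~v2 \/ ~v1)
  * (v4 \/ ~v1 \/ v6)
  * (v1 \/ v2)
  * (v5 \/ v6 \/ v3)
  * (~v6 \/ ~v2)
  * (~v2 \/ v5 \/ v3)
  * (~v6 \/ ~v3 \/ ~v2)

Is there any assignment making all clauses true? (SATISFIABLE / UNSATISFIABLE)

UNSATISFIABLE

v3 = True:
  propagation gives v6=True, v2=True; an empty clause results — contradiction.
v3 = False:
  propagation gives v2=True, v5=False; an empty clause results — contradiction.
Every branch closes, so no satisfying assignment exists.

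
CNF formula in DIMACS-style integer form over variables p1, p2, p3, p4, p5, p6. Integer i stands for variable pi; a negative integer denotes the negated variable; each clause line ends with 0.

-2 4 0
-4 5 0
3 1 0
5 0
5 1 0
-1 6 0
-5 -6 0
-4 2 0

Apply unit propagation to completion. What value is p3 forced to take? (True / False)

True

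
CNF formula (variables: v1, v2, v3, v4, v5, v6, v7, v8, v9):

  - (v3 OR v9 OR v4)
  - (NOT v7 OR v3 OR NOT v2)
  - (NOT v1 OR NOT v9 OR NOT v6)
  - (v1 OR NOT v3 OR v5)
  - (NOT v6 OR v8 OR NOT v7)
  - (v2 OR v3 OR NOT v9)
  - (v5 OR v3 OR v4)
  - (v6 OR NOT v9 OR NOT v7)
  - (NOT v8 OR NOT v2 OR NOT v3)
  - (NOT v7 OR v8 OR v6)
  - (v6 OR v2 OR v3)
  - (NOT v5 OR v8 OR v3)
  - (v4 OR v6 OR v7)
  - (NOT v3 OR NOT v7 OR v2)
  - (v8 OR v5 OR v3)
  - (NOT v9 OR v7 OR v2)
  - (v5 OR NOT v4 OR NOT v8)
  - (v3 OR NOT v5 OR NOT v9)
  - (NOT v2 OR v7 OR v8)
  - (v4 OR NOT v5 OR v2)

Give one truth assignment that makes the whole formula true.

v1 = T, v2 = F, v3 = T, v4 = F, v5 = F, v6 = T, v7 = F, v8 = F, v9 = F

Try v1 = True.
Branch on v2: take v2 = False.
Try v3 = True.
  then v7 is forced to False.
  then v9 is forced to False.
The remaining clauses are satisfied by v4 = False, v5 = False, v6 = True, v8 = False.
Check each clause:
  1. (v3 OR v4 OR v9) — v3 is true.
  2. (v3 OR NOT v7 OR NOT v2) — NOT v7 is true.
  3. (NOT v1 OR NOT v6 OR NOT v9) — NOT v9 is true.
  4. (NOT v3 OR v1 OR v5) — v1 is true.
  5. (v8 OR NOT v6 OR NOT v7) — NOT v7 is true.
  6. (NOT v9 OR v2 OR v3) — v3 is true.
  7. (v3 OR v4 OR v5) — v3 is true.
  8. (NOT v7 OR NOT v9 OR v6) — NOT v7 is true.
  9. (NOT v3 OR NOT v2 OR NOT v8) — NOT v8 is true.
  10. (v8 OR v6 OR NOT v7) — NOT v7 is true.
  11. (v3 OR v6 OR v2) — v3 is true.
  12. (v8 OR v3 OR NOT v5) — v3 is true.
  13. (v4 OR v6 OR v7) — v6 is true.
  14. (v2 OR NOT v7 OR NOT v3) — NOT v7 is true.
  15. (v3 OR v5 OR v8) — v3 is true.
  16. (v2 OR v7 OR NOT v9) — NOT v9 is true.
  17. (v5 OR NOT v8 OR NOT v4) — NOT v8 is true.
  18. (v3 OR NOT v9 OR NOT v5) — NOT v5 is true.
  19. (v8 OR v7 OR NOT v2) — NOT v2 is true.
  20. (NOT v5 OR v2 OR v4) — NOT v5 is true.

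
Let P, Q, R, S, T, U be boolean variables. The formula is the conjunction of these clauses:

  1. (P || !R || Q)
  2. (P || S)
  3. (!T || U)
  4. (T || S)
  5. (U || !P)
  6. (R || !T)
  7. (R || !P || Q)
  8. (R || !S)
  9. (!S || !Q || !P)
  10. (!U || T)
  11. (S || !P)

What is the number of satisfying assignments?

3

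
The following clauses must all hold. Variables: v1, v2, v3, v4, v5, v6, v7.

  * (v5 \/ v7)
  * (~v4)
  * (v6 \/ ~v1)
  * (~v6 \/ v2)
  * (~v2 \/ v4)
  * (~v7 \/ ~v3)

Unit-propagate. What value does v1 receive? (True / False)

(~v4) stands alone — v4 = False.
(v4 \/ ~v2): since v4 = False, the clause reduces to (~v2). v2 = False.
(~v6 \/ v2): since v2 = False, the clause reduces to (~v6). v6 = False.
(~v1 \/ v6) with v6 = False leaves only ~v1, so v1 = False.

False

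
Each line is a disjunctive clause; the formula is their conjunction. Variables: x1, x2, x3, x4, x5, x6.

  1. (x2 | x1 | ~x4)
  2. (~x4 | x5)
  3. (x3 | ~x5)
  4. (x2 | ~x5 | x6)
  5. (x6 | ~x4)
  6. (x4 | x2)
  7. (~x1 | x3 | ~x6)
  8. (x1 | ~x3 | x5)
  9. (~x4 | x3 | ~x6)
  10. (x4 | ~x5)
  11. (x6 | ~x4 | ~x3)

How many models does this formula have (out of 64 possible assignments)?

8

Satisfying assignments:
  x1=F x2=T x3=F x4=F x5=F x6=F
  x1=F x2=T x3=F x4=F x5=F x6=T
  x1=F x2=T x3=T x4=T x5=T x6=T
  x1=T x2=F x3=T x4=T x5=T x6=T
  x1=T x2=T x3=F x4=F x5=F x6=F
  x1=T x2=T x3=T x4=F x5=F x6=F
  x1=T x2=T x3=T x4=F x5=F x6=T
  x1=T x2=T x3=T x4=T x5=T x6=T
Count: 8.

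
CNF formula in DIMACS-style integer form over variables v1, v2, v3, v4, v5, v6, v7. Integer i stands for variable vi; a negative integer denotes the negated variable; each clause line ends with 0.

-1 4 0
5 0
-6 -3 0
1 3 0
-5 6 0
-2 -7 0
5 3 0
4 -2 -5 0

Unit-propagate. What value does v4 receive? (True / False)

True

(v5) stands alone — v5 = True.
In (~v5 \/ v6), ~v5 is now false; v6 must hold, so v6 = True.
(~v3 \/ ~v6): since v6 = True, the clause reduces to (~v3). v3 = False.
In (v1 \/ v3), v3 is now false; v1 must hold, so v1 = True.
(~v1 \/ v4): since v1 = True, the clause reduces to (v4). v4 = True.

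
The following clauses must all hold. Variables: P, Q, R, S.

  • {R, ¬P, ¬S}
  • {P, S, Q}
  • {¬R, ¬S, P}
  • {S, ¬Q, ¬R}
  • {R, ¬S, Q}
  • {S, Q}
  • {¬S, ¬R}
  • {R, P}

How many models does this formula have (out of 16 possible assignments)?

Satisfying assignments:
  P=T Q=T R=F S=F
That's 1 in total.

1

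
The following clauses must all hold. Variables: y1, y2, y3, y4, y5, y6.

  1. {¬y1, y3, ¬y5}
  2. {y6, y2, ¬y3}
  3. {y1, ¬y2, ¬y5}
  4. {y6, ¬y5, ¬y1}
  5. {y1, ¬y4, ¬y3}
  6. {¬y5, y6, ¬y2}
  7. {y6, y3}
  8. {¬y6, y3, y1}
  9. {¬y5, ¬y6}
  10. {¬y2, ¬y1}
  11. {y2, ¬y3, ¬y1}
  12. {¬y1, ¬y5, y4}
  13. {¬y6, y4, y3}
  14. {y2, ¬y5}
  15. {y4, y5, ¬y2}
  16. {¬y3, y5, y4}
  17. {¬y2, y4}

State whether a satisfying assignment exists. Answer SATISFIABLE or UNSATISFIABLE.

SATISFIABLE

Branch on y1: take y1 = True.
  then y2 is forced to False.
  then y3 is forced to False.
  then y5 is forced to False.
  then y6 is forced to True.
  then y4 is forced to True.
So y1=True, y2=False, y3=False, y4=True, y5=False, y6=True is a satisfying assignment.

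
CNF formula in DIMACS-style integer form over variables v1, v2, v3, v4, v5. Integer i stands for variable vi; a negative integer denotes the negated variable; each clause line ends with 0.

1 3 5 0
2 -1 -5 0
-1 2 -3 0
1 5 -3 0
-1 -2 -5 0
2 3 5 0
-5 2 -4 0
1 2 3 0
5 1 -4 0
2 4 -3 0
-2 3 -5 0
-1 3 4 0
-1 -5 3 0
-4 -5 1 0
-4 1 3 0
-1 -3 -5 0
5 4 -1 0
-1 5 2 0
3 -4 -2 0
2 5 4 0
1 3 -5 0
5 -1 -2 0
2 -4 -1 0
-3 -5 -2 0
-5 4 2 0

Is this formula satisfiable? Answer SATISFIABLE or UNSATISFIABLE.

UNSATISFIABLE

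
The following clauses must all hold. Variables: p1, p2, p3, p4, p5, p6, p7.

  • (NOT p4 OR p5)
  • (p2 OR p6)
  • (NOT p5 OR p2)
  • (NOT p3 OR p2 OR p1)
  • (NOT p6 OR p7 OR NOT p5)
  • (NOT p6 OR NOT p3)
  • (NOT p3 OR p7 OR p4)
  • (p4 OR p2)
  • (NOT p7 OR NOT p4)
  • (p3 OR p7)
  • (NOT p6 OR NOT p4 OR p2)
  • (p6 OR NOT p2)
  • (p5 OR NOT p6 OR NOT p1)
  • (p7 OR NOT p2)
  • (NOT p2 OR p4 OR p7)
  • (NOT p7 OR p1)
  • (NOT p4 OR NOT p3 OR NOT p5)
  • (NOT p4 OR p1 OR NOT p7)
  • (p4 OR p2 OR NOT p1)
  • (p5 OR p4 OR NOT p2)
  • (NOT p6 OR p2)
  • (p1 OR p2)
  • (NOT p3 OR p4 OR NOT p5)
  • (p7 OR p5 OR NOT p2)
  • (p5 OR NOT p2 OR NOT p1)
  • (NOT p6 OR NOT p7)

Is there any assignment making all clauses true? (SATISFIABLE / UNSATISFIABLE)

UNSATISFIABLE

p2 = True:
  propagation gives p6=True, p3=False, p7=True; an empty clause results — contradiction.
p2 = False:
  propagation gives p6=True; an empty clause results — contradiction.
Every branch closes, so no satisfying assignment exists.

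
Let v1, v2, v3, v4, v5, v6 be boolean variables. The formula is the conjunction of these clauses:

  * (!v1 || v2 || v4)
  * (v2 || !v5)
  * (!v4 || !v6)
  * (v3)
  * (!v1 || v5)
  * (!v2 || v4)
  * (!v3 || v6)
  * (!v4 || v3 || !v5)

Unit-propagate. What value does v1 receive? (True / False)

False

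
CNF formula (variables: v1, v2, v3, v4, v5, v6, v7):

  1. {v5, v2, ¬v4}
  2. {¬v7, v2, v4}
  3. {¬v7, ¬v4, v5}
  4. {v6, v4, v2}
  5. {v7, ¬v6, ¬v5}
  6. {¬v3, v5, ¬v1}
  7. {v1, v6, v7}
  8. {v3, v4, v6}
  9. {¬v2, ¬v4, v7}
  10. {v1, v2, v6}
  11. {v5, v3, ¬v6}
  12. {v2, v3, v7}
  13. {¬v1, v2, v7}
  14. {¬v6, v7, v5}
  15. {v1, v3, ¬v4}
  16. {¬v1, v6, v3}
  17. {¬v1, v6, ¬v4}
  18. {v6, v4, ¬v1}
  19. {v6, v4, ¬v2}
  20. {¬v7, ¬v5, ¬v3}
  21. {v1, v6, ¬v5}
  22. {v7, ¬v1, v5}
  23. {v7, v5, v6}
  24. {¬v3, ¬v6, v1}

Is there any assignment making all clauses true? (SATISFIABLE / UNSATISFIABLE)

SATISFIABLE

Try v1 = False.
Set v2 = True and propagate.
For the remaining variables, v3 = False, v4 = False, v5 = True, v6 = True, v7 = True works.
So v1=F, v2=T, v3=F, v4=F, v5=T, v6=T, v7=T is a satisfying assignment.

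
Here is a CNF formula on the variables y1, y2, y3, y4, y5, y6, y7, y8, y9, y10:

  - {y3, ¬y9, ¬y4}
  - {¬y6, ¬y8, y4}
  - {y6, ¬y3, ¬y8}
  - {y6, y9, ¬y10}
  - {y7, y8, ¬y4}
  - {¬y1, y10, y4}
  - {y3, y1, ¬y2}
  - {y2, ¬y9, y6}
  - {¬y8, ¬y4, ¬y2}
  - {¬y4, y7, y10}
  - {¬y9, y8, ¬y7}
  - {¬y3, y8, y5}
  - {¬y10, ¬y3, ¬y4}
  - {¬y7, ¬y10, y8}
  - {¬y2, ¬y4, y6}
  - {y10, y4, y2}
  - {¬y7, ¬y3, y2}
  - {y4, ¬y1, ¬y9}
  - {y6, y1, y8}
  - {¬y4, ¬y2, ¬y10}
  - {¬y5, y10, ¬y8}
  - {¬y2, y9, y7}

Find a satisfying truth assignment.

y1=T, y2=F, y3=F, y4=T, y5=F, y6=F, y7=T, y8=F, y9=F, y10=F

Set y1 = True and propagate.
For the remaining variables, y2 = False, y3 = False, y4 = True, y5 = False, y6 = False, y7 = True, y8 = False, y9 = False, y10 = False works.
Every clause has at least one true literal under this assignment.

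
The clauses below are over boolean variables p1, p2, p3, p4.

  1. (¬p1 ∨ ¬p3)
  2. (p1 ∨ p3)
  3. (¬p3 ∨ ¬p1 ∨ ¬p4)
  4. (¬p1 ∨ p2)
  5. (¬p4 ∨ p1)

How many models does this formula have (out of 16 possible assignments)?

4

The models are:
  p1=0 p2=0 p3=1 p4=0
  p1=0 p2=1 p3=1 p4=0
  p1=1 p2=1 p3=0 p4=0
  p1=1 p2=1 p3=0 p4=1
Count: 4.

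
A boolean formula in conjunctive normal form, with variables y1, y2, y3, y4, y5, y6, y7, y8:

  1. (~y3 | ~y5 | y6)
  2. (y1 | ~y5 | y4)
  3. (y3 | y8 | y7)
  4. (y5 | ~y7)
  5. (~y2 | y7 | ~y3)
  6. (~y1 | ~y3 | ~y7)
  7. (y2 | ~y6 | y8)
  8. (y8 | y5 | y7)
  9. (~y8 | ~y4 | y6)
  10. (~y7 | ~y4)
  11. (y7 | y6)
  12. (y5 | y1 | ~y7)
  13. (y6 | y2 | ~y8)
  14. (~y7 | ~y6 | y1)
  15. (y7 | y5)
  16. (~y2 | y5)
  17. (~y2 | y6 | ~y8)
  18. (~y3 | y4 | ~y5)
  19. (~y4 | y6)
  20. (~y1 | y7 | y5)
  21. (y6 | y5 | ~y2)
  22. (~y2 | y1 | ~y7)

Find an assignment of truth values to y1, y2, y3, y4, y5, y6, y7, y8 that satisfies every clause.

Try y1 = True.
For the remaining variables, y2 = True, y3 = False, y4 = False, y5 = True, y6 = False, y7 = True, y8 = False works.

y1=1, y2=1, y3=0, y4=0, y5=1, y6=0, y7=1, y8=0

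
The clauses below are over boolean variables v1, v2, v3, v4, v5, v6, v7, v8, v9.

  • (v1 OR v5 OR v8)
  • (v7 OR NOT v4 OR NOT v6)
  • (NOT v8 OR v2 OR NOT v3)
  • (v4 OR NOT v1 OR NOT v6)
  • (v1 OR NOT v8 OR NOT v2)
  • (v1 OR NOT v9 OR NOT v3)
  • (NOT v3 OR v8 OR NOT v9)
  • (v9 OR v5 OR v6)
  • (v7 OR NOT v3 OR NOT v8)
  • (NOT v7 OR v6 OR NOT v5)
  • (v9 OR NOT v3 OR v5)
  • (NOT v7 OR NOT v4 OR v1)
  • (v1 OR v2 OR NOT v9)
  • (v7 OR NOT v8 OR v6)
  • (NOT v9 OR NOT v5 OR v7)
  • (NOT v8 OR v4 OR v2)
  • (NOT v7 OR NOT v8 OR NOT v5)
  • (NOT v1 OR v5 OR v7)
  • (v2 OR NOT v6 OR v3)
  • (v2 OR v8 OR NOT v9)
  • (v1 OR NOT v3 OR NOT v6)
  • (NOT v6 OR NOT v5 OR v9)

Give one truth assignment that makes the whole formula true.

v1=T  v2=F  v3=T  v4=T  v5=T  v6=F  v7=F  v8=F  v9=F

Check each clause:
  1. (v5 OR v8 OR v1) — v1 is true.
  2. (v7 OR NOT v4 OR NOT v6) — NOT v6 is true.
  3. (NOT v3 OR NOT v8 OR v2) — NOT v8 is true.
  4. (NOT v1 OR NOT v6 OR v4) — NOT v6 is true.
  5. (v1 OR NOT v8 OR NOT v2) — NOT v8 is true.
  6. (v1 OR NOT v9 OR NOT v3) — v1 is true.
  7. (NOT v3 OR v8 OR NOT v9) — NOT v9 is true.
  8. (v6 OR v5 OR v9) — v5 is true.
  9. (NOT v8 OR v7 OR NOT v3) — NOT v8 is true.
  10. (NOT v5 OR NOT v7 OR v6) — NOT v7 is true.
  11. (v9 OR NOT v3 OR v5) — v5 is true.
  12. (NOT v4 OR v1 OR NOT v7) — v1 is true.
  13. (v1 OR v2 OR NOT v9) — v1 is true.
  14. (v7 OR v6 OR NOT v8) — NOT v8 is true.
  15. (v7 OR NOT v5 OR NOT v9) — NOT v9 is true.
  16. (NOT v8 OR v2 OR v4) — NOT v8 is true.
  17. (NOT v5 OR NOT v7 OR NOT v8) — NOT v8 is true.
  18. (v7 OR NOT v1 OR v5) — v5 is true.
  19. (NOT v6 OR v2 OR v3) — v3 is true.
  20. (NOT v9 OR v2 OR v8) — NOT v9 is true.
  21. (NOT v6 OR NOT v3 OR v1) — v1 is true.
  22. (v9 OR NOT v5 OR NOT v6) — NOT v6 is true.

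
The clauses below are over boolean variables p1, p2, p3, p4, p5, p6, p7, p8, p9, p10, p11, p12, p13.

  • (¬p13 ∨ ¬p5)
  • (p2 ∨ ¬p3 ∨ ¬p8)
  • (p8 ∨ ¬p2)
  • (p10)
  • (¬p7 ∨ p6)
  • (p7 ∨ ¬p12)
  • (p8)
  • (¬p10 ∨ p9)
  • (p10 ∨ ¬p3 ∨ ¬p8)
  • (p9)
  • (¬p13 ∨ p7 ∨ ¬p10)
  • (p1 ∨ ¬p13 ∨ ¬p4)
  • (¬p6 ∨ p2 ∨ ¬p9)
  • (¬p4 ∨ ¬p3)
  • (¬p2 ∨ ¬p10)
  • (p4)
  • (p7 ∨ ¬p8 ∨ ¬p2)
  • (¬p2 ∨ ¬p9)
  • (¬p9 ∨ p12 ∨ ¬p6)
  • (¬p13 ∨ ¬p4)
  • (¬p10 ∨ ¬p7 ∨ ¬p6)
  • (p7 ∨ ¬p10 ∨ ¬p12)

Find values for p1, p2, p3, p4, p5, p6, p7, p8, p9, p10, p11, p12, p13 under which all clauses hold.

p1=False, p2=False, p3=False, p4=True, p5=False, p6=False, p7=False, p8=True, p9=True, p10=True, p11=False, p12=False, p13=False

(p10) is a unit clause, so p10 = True.
The clause (p8) is unit: p8 must be True.
Unit propagation: (p9) forces p9 = True.
(¬p2) is a unit clause, so p2 = False.
The clause (¬p3) is unit: p3 must be False.
Unit propagation: (¬p6) forces p6 = False.
(¬p7) is a unit clause, so p7 = False.
Unit propagation: (¬p12) forces p12 = False.
The clause (¬p13) is unit: p13 must be False.
The clause (p4) is unit: p4 must be True.
p1, p5, p11 are now unconstrained; take p1 = False, p5 = False, p11 = False.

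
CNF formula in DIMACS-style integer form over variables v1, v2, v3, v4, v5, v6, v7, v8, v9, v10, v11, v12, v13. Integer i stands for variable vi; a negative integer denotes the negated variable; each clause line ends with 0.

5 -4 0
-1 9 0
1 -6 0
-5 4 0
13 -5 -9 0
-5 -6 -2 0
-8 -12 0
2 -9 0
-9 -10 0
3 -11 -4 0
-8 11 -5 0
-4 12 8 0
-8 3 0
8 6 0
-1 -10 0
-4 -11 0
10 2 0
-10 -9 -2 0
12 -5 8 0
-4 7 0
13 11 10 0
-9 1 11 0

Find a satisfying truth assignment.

v1 = False, v2 = False, v3 = True, v4 = False, v5 = False, v6 = False, v7 = True, v8 = True, v9 = False, v10 = True, v11 = True, v12 = False, v13 = False

Check each clause:
  1. (~v4 \/ v5) — ~v4 is true.
  2. (~v1 \/ v9) — ~v1 is true.
  3. (v1 \/ ~v6) — ~v6 is true.
  4. (~v5 \/ v4) — ~v5 is true.
  5. (~v9 \/ ~v5 \/ v13) — ~v5 is true.
  6. (~v6 \/ ~v2 \/ ~v5) — ~v6 is true.
  7. (~v12 \/ ~v8) — ~v12 is true.
  8. (~v9 \/ v2) — ~v9 is true.
  9. (~v10 \/ ~v9) — ~v9 is true.
  10. (~v4 \/ ~v11 \/ v3) — v3 is true.
  11. (~v5 \/ ~v8 \/ v11) — v11 is true.
  12. (v8 \/ ~v4 \/ v12) — v8 is true.
  13. (v3 \/ ~v8) — v3 is true.
  14. (v8 \/ v6) — v8 is true.
  15. (~v10 \/ ~v1) — ~v1 is true.
  16. (~v4 \/ ~v11) — ~v4 is true.
  17. (v10 \/ v2) — v10 is true.
  18. (~v2 \/ ~v9 \/ ~v10) — ~v2 is true.
  19. (~v5 \/ v12 \/ v8) — v8 is true.
  20. (v7 \/ ~v4) — ~v4 is true.
  21. (v11 \/ v13 \/ v10) — v10 is true.
  22. (~v9 \/ v1 \/ v11) — v11 is true.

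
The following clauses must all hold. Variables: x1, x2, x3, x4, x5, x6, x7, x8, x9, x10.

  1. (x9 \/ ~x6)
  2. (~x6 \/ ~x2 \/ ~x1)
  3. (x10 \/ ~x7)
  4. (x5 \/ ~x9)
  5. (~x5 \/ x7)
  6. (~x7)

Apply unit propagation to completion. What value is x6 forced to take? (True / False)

False

Unit clause (~x7) sets x7 = False.
(x7 \/ ~x5) with x7 = False leaves only ~x5, so x5 = False.
(~x9 \/ x5) with x5 = False leaves only ~x9, so x9 = False.
(x9 \/ ~x6) with x9 = False leaves only ~x6, so x6 = False.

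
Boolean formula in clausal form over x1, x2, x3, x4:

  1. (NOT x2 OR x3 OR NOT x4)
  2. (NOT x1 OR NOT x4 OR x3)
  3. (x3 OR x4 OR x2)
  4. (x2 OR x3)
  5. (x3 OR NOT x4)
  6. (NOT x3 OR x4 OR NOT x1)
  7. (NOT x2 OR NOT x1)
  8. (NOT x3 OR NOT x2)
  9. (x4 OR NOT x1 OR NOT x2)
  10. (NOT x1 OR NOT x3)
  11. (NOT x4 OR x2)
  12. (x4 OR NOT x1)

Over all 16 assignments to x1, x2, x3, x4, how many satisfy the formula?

The models are:
  x1=F x2=F x3=T x4=F
  x1=F x2=T x3=F x4=F
Count: 2.

2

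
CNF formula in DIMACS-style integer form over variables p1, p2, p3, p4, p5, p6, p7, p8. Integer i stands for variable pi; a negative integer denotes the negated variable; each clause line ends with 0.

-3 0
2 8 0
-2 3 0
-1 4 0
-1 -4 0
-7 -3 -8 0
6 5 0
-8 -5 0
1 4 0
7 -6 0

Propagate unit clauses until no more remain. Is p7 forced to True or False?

(!p3) is a unit clause: p3 = False.
(p3 || !p2) with p3 = False leaves only !p2, so p2 = False.
In (p2 || p8), p2 is now false; p8 must hold, so p8 = True.
(!p5 || !p8): since p8 = True, the clause reduces to (!p5). p5 = False.
In (p6 || p5), p5 is now false; p6 must hold, so p6 = True.
(p7 || !p6): since p6 = True, the clause reduces to (p7). p7 = True.

True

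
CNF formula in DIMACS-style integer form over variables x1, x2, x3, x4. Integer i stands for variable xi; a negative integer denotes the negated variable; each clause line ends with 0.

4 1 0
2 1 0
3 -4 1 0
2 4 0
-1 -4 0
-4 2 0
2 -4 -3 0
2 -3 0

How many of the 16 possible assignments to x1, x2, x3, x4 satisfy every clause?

Satisfying assignments:
  x1=F x2=T x3=T x4=T
  x1=T x2=T x3=F x4=F
  x1=T x2=T x3=T x4=F
Count: 3.

3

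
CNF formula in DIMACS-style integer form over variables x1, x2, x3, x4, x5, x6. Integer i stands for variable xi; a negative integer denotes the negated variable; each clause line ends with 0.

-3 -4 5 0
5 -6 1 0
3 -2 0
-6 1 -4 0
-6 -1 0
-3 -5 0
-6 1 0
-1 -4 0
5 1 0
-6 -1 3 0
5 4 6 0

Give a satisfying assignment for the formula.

x1 = T, x2 = F, x3 = F, x4 = F, x5 = T, x6 = F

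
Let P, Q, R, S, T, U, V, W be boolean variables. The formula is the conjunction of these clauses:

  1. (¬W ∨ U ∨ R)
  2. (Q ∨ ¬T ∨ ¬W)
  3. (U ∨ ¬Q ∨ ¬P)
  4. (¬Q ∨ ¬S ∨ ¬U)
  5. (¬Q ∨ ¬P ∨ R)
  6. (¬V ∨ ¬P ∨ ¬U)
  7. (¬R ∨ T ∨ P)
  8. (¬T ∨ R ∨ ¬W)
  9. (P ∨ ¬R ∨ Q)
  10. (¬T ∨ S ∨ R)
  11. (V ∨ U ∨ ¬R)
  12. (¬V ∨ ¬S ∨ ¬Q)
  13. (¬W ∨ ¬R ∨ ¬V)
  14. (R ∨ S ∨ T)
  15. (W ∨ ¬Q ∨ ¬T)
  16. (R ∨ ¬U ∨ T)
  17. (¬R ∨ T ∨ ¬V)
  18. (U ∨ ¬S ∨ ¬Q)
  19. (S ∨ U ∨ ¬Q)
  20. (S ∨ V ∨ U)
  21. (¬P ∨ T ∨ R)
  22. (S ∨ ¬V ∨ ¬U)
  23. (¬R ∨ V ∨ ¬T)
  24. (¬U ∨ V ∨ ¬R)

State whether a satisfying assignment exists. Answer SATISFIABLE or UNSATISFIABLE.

Try P = False.
Try Q = False.
  then R is forced to False.
Try S = True.
For the remaining variables, T = True, U = True, V = True, W = False works.
So P = 0  Q = 0  R = 0  S = 1  T = 1  U = 1  V = 1  W = 0 is a satisfying assignment.

SATISFIABLE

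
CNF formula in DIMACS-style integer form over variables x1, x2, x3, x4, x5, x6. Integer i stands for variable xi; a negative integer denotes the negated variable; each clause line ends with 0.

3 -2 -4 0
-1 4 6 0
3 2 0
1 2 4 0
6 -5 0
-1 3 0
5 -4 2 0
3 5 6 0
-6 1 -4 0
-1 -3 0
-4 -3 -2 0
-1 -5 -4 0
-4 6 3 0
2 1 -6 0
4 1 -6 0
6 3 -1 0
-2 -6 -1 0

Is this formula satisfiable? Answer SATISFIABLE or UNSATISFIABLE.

Set x1 = False and propagate.
The remaining clauses are satisfied by x2 = True, x3 = True, x4 = False, x5 = False, x6 = False.
Every clause has at least one true literal under this assignment.
So x1 = 0, x2 = 1, x3 = 1, x4 = 0, x5 = 0, x6 = 0 is a satisfying assignment.

SATISFIABLE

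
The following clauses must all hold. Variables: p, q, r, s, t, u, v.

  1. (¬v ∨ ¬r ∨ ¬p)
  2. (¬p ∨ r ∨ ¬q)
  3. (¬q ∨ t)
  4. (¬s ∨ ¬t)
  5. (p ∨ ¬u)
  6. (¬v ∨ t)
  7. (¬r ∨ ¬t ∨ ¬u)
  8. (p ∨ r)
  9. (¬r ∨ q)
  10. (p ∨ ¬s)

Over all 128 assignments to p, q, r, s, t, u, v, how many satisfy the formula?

Split on p, then r.
  p=1, r=1: remaining (q,s,t,u,v) ∈ {(1,0,1,0,0)} — 1.
  p=1, r=0: u free; 4 ways for (q,s,t,v) × 2^1 = 8.
  p=0, r=1: remaining (q,s,t,u,v) ∈ {(1,0,1,0,0); (1,0,1,0,1)} — 2.
  p=0, r=0: a clause becomes empty — 0.
Total: 1 + 8 + 2 + 0 = 11.

11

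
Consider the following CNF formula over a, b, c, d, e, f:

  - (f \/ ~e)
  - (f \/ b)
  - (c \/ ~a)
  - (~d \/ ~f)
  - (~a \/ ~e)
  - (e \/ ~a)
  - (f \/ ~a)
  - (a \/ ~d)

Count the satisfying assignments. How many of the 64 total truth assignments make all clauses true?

Split on a, then f.
  a=T, f=T: a clause becomes empty — 0.
  a=T, f=F: a clause becomes empty — 0.
  a=F, f=T: forces d=F; b, c, e free → 2^3 = 8.
  a=F, f=F: remaining (b,c,d,e) ∈ {(T,F,F,F); (T,T,F,F)} — 2.
Total: 0 + 0 + 8 + 2 = 10.

10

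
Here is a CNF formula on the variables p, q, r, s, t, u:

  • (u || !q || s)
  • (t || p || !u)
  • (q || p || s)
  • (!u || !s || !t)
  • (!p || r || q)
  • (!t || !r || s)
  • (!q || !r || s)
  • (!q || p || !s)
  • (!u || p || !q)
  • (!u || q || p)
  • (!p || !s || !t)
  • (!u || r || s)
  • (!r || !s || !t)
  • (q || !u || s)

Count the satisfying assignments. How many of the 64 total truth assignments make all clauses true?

10

Case analysis on s and q:
  s=T, q=T: remaining (p,r,t,u) ∈ {(T,F,F,F); (T,F,F,T); (T,T,F,F); (T,T,F,T)} — 4.
  s=T, q=F: 5 of the 16 assignments to (p,r,t,u) work.
  s=F, q=T: a clause becomes empty — 0.
  s=F, q=F: remaining (p,r,t,u) ∈ {(T,T,F,F)} — 1.
Total: 4 + 5 + 0 + 1 = 10.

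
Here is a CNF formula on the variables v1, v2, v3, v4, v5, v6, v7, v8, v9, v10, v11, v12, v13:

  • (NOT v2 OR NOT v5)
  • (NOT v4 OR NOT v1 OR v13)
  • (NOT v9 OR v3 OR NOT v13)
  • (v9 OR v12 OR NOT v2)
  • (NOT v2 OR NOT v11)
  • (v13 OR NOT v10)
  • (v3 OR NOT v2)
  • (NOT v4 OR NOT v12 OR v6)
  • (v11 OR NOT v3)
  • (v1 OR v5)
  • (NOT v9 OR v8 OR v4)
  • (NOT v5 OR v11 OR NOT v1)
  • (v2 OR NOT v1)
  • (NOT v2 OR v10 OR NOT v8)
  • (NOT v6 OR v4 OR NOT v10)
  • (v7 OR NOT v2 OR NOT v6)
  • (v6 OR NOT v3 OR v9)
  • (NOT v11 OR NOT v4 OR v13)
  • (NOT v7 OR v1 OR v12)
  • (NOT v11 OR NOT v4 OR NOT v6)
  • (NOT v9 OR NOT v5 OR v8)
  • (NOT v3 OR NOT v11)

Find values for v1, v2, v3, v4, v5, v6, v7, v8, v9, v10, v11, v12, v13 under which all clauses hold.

v1=F, v2=F, v3=F, v4=F, v5=T, v6=T, v7=F, v8=T, v9=T, v10=F, v11=T, v12=T, v13=F

Check each clause:
  1. (NOT v5 OR NOT v2) — NOT v2 is true.
  2. (NOT v4 OR NOT v1 OR v13) — NOT v4 is true.
  3. (v3 OR NOT v9 OR NOT v13) — NOT v13 is true.
  4. (NOT v2 OR v12 OR v9) — v9 is true.
  5. (NOT v2 OR NOT v11) — NOT v2 is true.
  6. (NOT v10 OR v13) — NOT v10 is true.
  7. (v3 OR NOT v2) — NOT v2 is true.
  8. (NOT v12 OR v6 OR NOT v4) — NOT v4 is true.
  9. (NOT v3 OR v11) — v11 is true.
  10. (v1 OR v5) — v5 is true.
  11. (NOT v9 OR v4 OR v8) — v8 is true.
  12. (v11 OR NOT v5 OR NOT v1) — v11 is true.
  13. (NOT v1 OR v2) — NOT v1 is true.
  14. (NOT v2 OR v10 OR NOT v8) — NOT v2 is true.
  15. (NOT v10 OR NOT v6 OR v4) — NOT v10 is true.
  16. (NOT v2 OR NOT v6 OR v7) — NOT v2 is true.
  17. (v9 OR v6 OR NOT v3) — v9 is true.
  18. (NOT v4 OR NOT v11 OR v13) — NOT v4 is true.
  19. (v1 OR NOT v7 OR v12) — v12 is true.
  20. (NOT v6 OR NOT v11 OR NOT v4) — NOT v4 is true.
  21. (v8 OR NOT v9 OR NOT v5) — v8 is true.
  22. (NOT v3 OR NOT v11) — NOT v3 is true.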